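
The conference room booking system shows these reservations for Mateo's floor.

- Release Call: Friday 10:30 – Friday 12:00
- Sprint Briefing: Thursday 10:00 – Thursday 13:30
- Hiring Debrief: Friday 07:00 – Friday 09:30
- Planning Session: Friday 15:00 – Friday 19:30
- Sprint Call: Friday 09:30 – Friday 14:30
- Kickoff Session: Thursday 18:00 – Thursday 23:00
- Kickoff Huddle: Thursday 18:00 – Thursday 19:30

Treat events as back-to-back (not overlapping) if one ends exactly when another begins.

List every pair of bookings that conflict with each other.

Kickoff Huddle & Kickoff Session, Release Call & Sprint Call

Sorted by start: Sprint Briefing, Kickoff Huddle, Kickoff Session, Hiring Debrief, Sprint Call, Release Call, Planning Session.
Kickoff Huddle starts after Sprint Briefing ends — done with Sprint Briefing.
Kickoff Session starts before Kickoff Huddle ends → Kickoff Huddle and Kickoff Session overlap.
Hiring Debrief starts after Kickoff Huddle ends — done with Kickoff Huddle.
Hiring Debrief starts after Kickoff Session ends — done with Kickoff Session.
Sprint Call starts exactly when Hiring Debrief ends (back-to-back, no overlap) — done with Hiring Debrief.
Release Call starts before Sprint Call ends → Sprint Call and Release Call overlap.
Planning Session starts after Sprint Call ends.
Planning Session starts after Release Call ends.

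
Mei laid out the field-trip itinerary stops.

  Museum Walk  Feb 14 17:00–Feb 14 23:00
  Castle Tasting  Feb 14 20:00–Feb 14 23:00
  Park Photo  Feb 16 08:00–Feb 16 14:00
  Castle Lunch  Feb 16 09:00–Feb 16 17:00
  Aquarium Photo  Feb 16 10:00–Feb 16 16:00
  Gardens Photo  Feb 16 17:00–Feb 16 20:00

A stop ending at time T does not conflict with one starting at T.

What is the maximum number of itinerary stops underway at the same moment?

3

Sort all start/end points and keep a running count:
Feb 14 17:00 start Museum Walk → 1
Feb 14 20:00 start Castle Tasting → 2
Feb 14 23:00 end Castle Tasting → 1
Feb 14 23:00 end Museum Walk → 0
Feb 16 08:00 start Park Photo → 1
Feb 16 09:00 start Castle Lunch → 2
Feb 16 10:00 start Aquarium Photo → 3
Feb 16 14:00 end Park Photo → 2
Feb 16 16:00 end Aquarium Photo → 1
Feb 16 17:00 end Castle Lunch → 0
Feb 16 17:00 start Gardens Photo → 1
Feb 16 20:00 end Gardens Photo → 0
Peak is 3, at Feb 16 10:00 (Aquarium Photo, Castle Lunch, Park Photo).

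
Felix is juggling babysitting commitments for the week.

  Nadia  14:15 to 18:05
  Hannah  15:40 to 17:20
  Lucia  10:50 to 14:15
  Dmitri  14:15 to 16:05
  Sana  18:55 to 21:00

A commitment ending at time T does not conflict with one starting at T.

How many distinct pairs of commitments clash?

Sorted by start: Lucia, Dmitri, Nadia, Hannah, Sana.
Dmitri starts exactly when Lucia ends (back-to-back, no overlap), so nothing later overlaps Lucia either.
Nadia starts before Dmitri ends → Dmitri and Nadia overlap.
Hannah starts before Dmitri ends → Dmitri and Hannah overlap.
Sana starts after Dmitri ends.
Hannah starts before Nadia ends → Nadia and Hannah overlap.
Sana starts after Nadia ends.
Sana starts after Hannah ends.
Overlapping pairs: Dmitri & Hannah, Dmitri & Nadia, Hannah & Nadia — 3 in total.

3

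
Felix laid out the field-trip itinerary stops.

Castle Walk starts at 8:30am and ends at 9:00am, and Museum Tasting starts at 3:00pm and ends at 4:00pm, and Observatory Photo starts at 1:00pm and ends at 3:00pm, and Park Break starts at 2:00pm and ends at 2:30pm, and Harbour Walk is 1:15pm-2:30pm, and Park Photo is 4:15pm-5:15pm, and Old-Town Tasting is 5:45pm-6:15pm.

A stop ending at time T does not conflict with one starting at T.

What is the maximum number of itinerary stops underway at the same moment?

Sort all start/end points and keep a running count:
8:30am start Castle Walk → 1
9:00am end Castle Walk → 0
1:00pm start Observatory Photo → 1
1:15pm start Harbour Walk → 2
2:00pm start Park Break → 3
2:30pm end Harbour Walk → 2
2:30pm end Park Break → 1
3:00pm end Observatory Photo → 0
3:00pm start Museum Tasting → 1
4:00pm end Museum Tasting → 0
4:15pm start Park Photo → 1
5:15pm end Park Photo → 0
5:45pm start Old-Town Tasting → 1
6:15pm end Old-Town Tasting → 0
Peak is 3, at 2:00pm (Harbour Walk, Observatory Photo, Park Break).

3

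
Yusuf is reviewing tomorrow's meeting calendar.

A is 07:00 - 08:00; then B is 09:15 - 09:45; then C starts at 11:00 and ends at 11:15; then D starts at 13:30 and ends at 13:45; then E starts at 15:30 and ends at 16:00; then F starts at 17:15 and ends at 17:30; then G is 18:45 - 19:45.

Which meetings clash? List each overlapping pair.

none

Sorted by start: A, B, C, D, E, F, G.
B starts after A ends, so nothing later overlaps A either.
C starts after B ends, so nothing later overlaps B either.
D starts after C ends, so nothing later overlaps C either.
E starts after D ends, so nothing later overlaps D either.
F starts after E ends, so nothing later overlaps E either.
G starts after F ends.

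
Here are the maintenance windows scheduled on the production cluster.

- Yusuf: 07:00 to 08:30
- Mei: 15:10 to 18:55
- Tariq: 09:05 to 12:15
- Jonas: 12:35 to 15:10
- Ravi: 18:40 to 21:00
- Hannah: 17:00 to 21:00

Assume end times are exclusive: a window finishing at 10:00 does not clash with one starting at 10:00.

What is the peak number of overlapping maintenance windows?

3

Sort all start/end points and keep a running count:
07:00 start Yusuf → 1
08:30 end Yusuf → 0
09:05 start Tariq → 1
12:15 end Tariq → 0
12:35 start Jonas → 1
15:10 end Jonas → 0
15:10 start Mei → 1
17:00 start Hannah → 2
18:40 start Ravi → 3
18:55 end Mei → 2
21:00 end Hannah → 1
21:00 end Ravi → 0
Peak is 3, at 18:40 (Hannah, Mei, Ravi).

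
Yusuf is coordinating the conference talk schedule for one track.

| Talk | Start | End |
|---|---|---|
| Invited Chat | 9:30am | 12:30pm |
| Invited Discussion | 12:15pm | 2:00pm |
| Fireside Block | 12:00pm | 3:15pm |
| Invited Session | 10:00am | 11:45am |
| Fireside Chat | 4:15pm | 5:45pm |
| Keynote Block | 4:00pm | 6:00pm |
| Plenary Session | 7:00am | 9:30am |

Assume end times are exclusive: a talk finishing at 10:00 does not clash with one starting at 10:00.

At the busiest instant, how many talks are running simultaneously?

3

Walk through starts and ends in time order (an end at T is processed before a start at T):
7:00am start Plenary Session → 1
9:30am end Plenary Session → 0
9:30am start Invited Chat → 1
10:00am start Invited Session → 2
11:45am end Invited Session → 1
12:00pm start Fireside Block → 2
12:15pm start Invited Discussion → 3
12:30pm end Invited Chat → 2
2:00pm end Invited Discussion → 1
3:15pm end Fireside Block → 0
4:00pm start Keynote Block → 1
4:15pm start Fireside Chat → 2
5:45pm end Fireside Chat → 1
6:00pm end Keynote Block → 0
Peak is 3, at 12:15pm (Fireside Block, Invited Chat, Invited Discussion).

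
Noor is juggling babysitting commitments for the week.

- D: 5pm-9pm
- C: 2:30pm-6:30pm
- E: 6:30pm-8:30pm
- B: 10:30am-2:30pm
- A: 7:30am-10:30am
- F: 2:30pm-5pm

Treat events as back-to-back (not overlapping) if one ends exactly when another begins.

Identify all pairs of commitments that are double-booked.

C & D, C & F, D & E

Sorted by start: A, B, C, F, D, E.
B starts exactly when A ends (back-to-back, no overlap), so nothing later overlaps A either.
C starts exactly when B ends (back-to-back, no overlap), so nothing later overlaps B either.
F starts before C ends → C and F overlap.
D starts before C ends → C and D overlap.
E starts exactly when C ends (back-to-back, no overlap).
D starts exactly when F ends (back-to-back, no overlap), so nothing later overlaps F either.
E starts before D ends → D and E overlap.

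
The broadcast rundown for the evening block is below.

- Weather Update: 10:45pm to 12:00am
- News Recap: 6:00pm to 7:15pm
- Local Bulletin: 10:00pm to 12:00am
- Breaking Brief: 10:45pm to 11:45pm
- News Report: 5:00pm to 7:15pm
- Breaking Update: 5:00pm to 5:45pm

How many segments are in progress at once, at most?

Sort all start/end points and keep a running count:
5:00pm start Breaking Update → 1
5:00pm start News Report → 2
5:45pm end Breaking Update → 1
6:00pm start News Recap → 2
7:15pm end News Recap → 1
7:15pm end News Report → 0
10:00pm start Local Bulletin → 1
10:45pm start Breaking Brief → 2
10:45pm start Weather Update → 3
11:45pm end Breaking Brief → 2
12:00am end Local Bulletin → 1
12:00am end Weather Update → 0
Peak is 3, at 10:45pm (Breaking Brief, Local Bulletin, Weather Update).

3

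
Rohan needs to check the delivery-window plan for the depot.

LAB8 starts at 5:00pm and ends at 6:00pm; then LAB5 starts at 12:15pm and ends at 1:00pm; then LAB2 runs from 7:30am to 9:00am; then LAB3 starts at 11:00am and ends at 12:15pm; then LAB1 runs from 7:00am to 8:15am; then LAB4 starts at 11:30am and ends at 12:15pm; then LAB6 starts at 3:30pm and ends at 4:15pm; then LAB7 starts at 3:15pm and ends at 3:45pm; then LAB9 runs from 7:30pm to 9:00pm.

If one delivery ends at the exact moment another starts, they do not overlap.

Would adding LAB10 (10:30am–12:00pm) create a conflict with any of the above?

Yes — it overlaps LAB3, LAB4

LAB1: ends 8:15am at or before LAB10 starts 10:30am → clear.
LAB2: ends 9:00am at or before LAB10 starts 10:30am → clear.
LAB3: starts 11:00am before LAB10 ends 12:00pm, and ends 12:15pm after LAB10 starts 10:30am → overlap.
LAB4: starts 11:30am before LAB10 ends 12:00pm, and ends 12:15pm after LAB10 starts 10:30am → overlap.
LAB5: starts 12:15pm at or after LAB10 ends 12:00pm → clear.
LAB7: starts 3:15pm at or after LAB10 ends 12:00pm → clear.
LAB6: starts 3:30pm at or after LAB10 ends 12:00pm → clear.
LAB8: starts 5:00pm at or after LAB10 ends 12:00pm → clear.
LAB9: starts 7:30pm at or after LAB10 ends 12:00pm → clear.
LAB10 overlaps LAB3, LAB4.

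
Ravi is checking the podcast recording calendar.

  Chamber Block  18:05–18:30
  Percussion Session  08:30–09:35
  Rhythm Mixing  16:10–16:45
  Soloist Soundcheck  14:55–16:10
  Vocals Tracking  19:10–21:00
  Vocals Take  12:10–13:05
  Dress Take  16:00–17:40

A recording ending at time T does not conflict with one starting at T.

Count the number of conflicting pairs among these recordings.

2

Sorted by start: Percussion Session, Vocals Take, Soloist Soundcheck, Dress Take, Rhythm Mixing, Chamber Block, Vocals Tracking.
Vocals Take starts after Percussion Session ends, so nothing later overlaps Percussion Session either.
Soloist Soundcheck starts after Vocals Take ends, so nothing later overlaps Vocals Take either.
Dress Take starts before Soloist Soundcheck ends → Soloist Soundcheck and Dress Take overlap.
Rhythm Mixing starts exactly when Soloist Soundcheck ends (back-to-back, no overlap), so nothing later overlaps Soloist Soundcheck either.
Rhythm Mixing starts before Dress Take ends → Dress Take and Rhythm Mixing overlap.
Chamber Block starts after Dress Take ends, so nothing later overlaps Dress Take either.
Chamber Block starts after Rhythm Mixing ends, so nothing later overlaps Rhythm Mixing either.
Vocals Tracking starts after Chamber Block ends.
Overlapping pairs: Dress Take & Rhythm Mixing, Dress Take & Soloist Soundcheck — 2 in total.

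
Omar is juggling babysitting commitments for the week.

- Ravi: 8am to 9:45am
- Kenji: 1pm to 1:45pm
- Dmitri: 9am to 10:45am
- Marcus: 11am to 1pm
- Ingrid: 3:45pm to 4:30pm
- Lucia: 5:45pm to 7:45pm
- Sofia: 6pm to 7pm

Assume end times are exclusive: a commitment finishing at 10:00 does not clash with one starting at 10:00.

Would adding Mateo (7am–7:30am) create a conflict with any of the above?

No — it doesn't clash with anything

Ravi: starts 8am at or after Mateo ends 7:30am → clear.
Dmitri: starts 9am at or after Mateo ends 7:30am → clear.
Marcus: starts 11am at or after Mateo ends 7:30am → clear.
Kenji: starts 1pm at or after Mateo ends 7:30am → clear.
Ingrid: starts 3:45pm at or after Mateo ends 7:30am → clear.
Lucia: starts 5:45pm at or after Mateo ends 7:30am → clear.
Sofia: starts 6pm at or after Mateo ends 7:30am → clear.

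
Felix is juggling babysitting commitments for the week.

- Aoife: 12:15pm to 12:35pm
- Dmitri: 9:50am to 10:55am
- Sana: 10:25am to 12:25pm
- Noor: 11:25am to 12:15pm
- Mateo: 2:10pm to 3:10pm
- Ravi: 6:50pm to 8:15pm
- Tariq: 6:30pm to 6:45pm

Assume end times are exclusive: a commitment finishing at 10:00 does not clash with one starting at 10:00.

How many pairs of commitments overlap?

Sorted by start: Dmitri, Sana, Noor, Aoife, Mateo, Tariq, Ravi.
Sana starts before Dmitri ends → Dmitri and Sana overlap.
Noor starts after Dmitri ends, so nothing later overlaps Dmitri either.
Noor starts before Sana ends → Sana and Noor overlap.
Aoife starts before Sana ends → Sana and Aoife overlap.
Mateo starts after Sana ends, so nothing later overlaps Sana either.
Aoife starts exactly when Noor ends (back-to-back, no overlap), so nothing later overlaps Noor either.
Mateo starts after Aoife ends, so nothing later overlaps Aoife either.
Tariq starts after Mateo ends, so nothing later overlaps Mateo either.
Ravi starts after Tariq ends.
Overlapping pairs: Aoife & Sana, Dmitri & Sana, Noor & Sana — 3 in total.

3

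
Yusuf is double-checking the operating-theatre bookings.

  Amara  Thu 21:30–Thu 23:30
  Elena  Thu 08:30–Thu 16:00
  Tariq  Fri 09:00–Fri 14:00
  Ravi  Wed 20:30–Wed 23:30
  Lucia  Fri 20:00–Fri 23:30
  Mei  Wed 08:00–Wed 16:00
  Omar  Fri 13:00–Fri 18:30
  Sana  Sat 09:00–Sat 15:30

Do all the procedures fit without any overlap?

Sorted by start: Mei, Ravi, Elena, Amara, Tariq, Omar, Lucia, Sana.
Ravi starts after Mei ends; Mei is clear from here.
Elena starts after Ravi ends; Ravi is clear from here.
Amara starts after Elena ends; Elena is clear from here.
Tariq starts after Amara ends; Amara is clear from here.
Omar starts before Tariq ends → Tariq and Omar overlap.
That's a conflict, so the schedule is not conflict-free.

No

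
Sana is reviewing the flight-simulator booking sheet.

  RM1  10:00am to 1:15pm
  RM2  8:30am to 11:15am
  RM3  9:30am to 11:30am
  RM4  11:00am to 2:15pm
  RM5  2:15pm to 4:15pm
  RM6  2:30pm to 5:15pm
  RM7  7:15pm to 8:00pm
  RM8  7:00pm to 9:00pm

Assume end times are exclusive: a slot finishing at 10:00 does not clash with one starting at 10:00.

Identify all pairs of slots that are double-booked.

Check each pair: they overlap iff neither finishes before the other starts.
Sorted by start: RM2, RM3, RM1, RM4, RM5, RM6, RM8, RM7.
RM3 starts before RM2 ends → RM2 and RM3 overlap.
RM1 starts before RM2 ends → RM2 and RM1 overlap.
RM4 starts before RM2 ends → RM2 and RM4 overlap.
RM5 starts after RM2 ends, so nothing later overlaps RM2 either.
RM1 starts before RM3 ends → RM3 and RM1 overlap.
RM4 starts before RM3 ends → RM3 and RM4 overlap.
RM5 starts after RM3 ends, so nothing later overlaps RM3 either.
RM4 starts before RM1 ends → RM1 and RM4 overlap.
RM5 starts after RM1 ends, so nothing later overlaps RM1 either.
RM5 starts exactly when RM4 ends (back-to-back, no overlap), so nothing later overlaps RM4 either.
RM6 starts before RM5 ends → RM5 and RM6 overlap.
RM8 starts after RM5 ends, so nothing later overlaps RM5 either.
RM8 starts after RM6 ends, so nothing later overlaps RM6 either.
RM7 starts before RM8 ends → RM8 and RM7 overlap.

RM1 & RM2, RM1 & RM3, RM1 & RM4, RM2 & RM3, RM2 & RM4, RM3 & RM4, RM5 & RM6, RM7 & RM8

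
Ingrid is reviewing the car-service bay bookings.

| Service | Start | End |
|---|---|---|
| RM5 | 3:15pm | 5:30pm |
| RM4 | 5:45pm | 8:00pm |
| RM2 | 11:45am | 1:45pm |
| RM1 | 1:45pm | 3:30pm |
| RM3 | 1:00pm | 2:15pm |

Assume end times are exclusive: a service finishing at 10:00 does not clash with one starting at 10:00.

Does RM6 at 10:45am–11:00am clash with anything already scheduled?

No — it doesn't clash with anything

RM2: starts 11:45am at or after RM6 ends 11:00am → clear.
RM3: starts 1:00pm at or after RM6 ends 11:00am → clear.
RM1: starts 1:45pm at or after RM6 ends 11:00am → clear.
RM5: starts 3:15pm at or after RM6 ends 11:00am → clear.
RM4: starts 5:45pm at or after RM6 ends 11:00am → clear.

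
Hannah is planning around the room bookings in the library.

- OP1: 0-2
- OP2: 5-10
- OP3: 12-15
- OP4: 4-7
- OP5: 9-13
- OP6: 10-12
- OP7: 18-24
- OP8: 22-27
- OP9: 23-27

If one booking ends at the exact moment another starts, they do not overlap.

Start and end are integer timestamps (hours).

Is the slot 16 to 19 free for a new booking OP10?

No — it overlaps OP7

OP1: ends 2 at or before OP10 starts 16 → clear.
OP4: ends 7 at or before OP10 starts 16 → clear.
OP2: ends 10 at or before OP10 starts 16 → clear.
OP5: ends 13 at or before OP10 starts 16 → clear.
OP6: ends 12 at or before OP10 starts 16 → clear.
OP3: ends 15 at or before OP10 starts 16 → clear.
OP7: starts 18 before OP10 ends 19, and ends 24 after OP10 starts 16 → overlap.
OP8: starts 22 at or after OP10 ends 19 → clear.
OP9: starts 23 at or after OP10 ends 19 → clear.
OP10 overlaps OP7.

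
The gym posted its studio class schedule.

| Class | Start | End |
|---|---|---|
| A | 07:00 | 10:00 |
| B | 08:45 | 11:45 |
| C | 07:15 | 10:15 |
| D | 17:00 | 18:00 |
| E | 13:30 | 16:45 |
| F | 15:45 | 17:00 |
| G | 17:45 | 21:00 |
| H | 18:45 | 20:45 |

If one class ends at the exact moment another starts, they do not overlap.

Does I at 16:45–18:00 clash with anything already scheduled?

Yes — it overlaps D, F, G

A: ends 10:00 at or before I starts 16:45 → clear.
C: ends 10:15 at or before I starts 16:45 → clear.
B: ends 11:45 at or before I starts 16:45 → clear.
E: ends 16:45 at or before I starts 16:45 → clear.
F: starts 15:45 before I ends 18:00, and ends 17:00 after I starts 16:45 → overlap.
D: starts 17:00 before I ends 18:00, and ends 18:00 after I starts 16:45 → overlap.
G: starts 17:45 before I ends 18:00, and ends 21:00 after I starts 16:45 → overlap.
H: starts 18:45 at or after I ends 18:00 → clear.
I overlaps D, F, G.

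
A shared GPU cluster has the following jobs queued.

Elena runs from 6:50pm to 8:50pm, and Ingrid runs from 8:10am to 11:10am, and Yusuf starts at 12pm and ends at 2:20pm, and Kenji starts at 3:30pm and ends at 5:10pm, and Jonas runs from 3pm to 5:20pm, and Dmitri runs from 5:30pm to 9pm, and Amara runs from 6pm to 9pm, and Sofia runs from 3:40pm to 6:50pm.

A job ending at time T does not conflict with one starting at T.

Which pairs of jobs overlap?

Amara & Dmitri, Amara & Elena, Amara & Sofia, Dmitri & Elena, Dmitri & Sofia, Jonas & Kenji, Jonas & Sofia, Kenji & Sofia

Two intervals overlap when each starts before the other ends.
Sorted by start: Ingrid, Yusuf, Jonas, Kenji, Sofia, Dmitri, Amara, Elena.
Yusuf starts after Ingrid ends, so nothing later overlaps Ingrid either.
Jonas starts after Yusuf ends, so nothing later overlaps Yusuf either.
Kenji starts before Jonas ends → Jonas and Kenji overlap.
Sofia starts before Jonas ends → Jonas and Sofia overlap.
Dmitri starts after Jonas ends, so nothing later overlaps Jonas either.
Sofia starts before Kenji ends → Kenji and Sofia overlap.
Dmitri starts after Kenji ends, so nothing later overlaps Kenji either.
Dmitri starts before Sofia ends → Sofia and Dmitri overlap.
Amara starts before Sofia ends → Sofia and Amara overlap.
Elena starts exactly when Sofia ends (back-to-back, no overlap).
Amara starts before Dmitri ends → Dmitri and Amara overlap.
Elena starts before Dmitri ends → Dmitri and Elena overlap.
Elena starts before Amara ends → Amara and Elena overlap.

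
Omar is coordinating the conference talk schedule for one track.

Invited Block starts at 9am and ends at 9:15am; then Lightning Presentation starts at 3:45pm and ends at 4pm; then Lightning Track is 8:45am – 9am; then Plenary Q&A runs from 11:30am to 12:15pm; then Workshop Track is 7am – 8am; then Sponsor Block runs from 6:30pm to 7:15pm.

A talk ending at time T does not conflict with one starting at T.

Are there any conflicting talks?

Check each pair: they overlap iff neither finishes before the other starts.
Sorted by start: Workshop Track, Lightning Track, Invited Block, Plenary Q&A, Lightning Presentation, Sponsor Block.
Lightning Track starts after Workshop Track ends — done with Workshop Track.
Invited Block starts exactly when Lightning Track ends (back-to-back, no overlap) — done with Lightning Track.
Plenary Q&A starts after Invited Block ends — done with Invited Block.
Lightning Presentation starts after Plenary Q&A ends — done with Plenary Q&A.
Sponsor Block starts after Lightning Presentation ends.
Every pair is clear; the schedule has no overlaps.

No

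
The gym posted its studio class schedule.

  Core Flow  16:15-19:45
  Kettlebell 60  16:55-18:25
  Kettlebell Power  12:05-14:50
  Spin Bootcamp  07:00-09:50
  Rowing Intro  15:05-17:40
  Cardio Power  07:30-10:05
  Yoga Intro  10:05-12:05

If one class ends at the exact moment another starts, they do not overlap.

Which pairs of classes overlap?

Sorted by start: Spin Bootcamp, Cardio Power, Yoga Intro, Kettlebell Power, Rowing Intro, Core Flow, Kettlebell 60.
Cardio Power starts before Spin Bootcamp ends → Spin Bootcamp and Cardio Power overlap.
Yoga Intro starts after Spin Bootcamp ends, so nothing later overlaps Spin Bootcamp either.
Yoga Intro starts exactly when Cardio Power ends (back-to-back, no overlap), so nothing later overlaps Cardio Power either.
Kettlebell Power starts exactly when Yoga Intro ends (back-to-back, no overlap), so nothing later overlaps Yoga Intro either.
Rowing Intro starts after Kettlebell Power ends, so nothing later overlaps Kettlebell Power either.
Core Flow starts before Rowing Intro ends → Rowing Intro and Core Flow overlap.
Kettlebell 60 starts before Rowing Intro ends → Rowing Intro and Kettlebell 60 overlap.
Kettlebell 60 starts before Core Flow ends → Core Flow and Kettlebell 60 overlap.

Cardio Power & Spin Bootcamp, Core Flow & Kettlebell 60, Core Flow & Rowing Intro, Kettlebell 60 & Rowing Intro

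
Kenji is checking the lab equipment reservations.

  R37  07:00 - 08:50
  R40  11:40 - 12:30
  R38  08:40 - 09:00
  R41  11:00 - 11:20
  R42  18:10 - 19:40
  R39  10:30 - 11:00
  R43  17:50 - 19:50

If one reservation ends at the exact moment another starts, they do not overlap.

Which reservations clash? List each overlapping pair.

Check each pair: they overlap iff neither finishes before the other starts.
Sorted by start: R37, R38, R39, R41, R40, R43, R42.
R38 starts before R37 ends → R37 and R38 overlap.
R39 starts after R37 ends; R37 is clear from here.
R39 starts after R38 ends; R38 is clear from here.
R41 starts exactly when R39 ends (back-to-back, no overlap); R39 is clear from here.
R40 starts after R41 ends; R41 is clear from here.
R43 starts after R40 ends; R40 is clear from here.
R42 starts before R43 ends → R43 and R42 overlap.

R37 & R38, R42 & R43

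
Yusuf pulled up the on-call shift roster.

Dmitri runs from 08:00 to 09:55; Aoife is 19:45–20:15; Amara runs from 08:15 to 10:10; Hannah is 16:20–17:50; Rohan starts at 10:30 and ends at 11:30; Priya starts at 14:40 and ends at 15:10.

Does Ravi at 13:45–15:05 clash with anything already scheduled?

Yes — it overlaps Priya

Dmitri: ends 09:55 at or before Ravi starts 13:45 → clear.
Amara: ends 10:10 at or before Ravi starts 13:45 → clear.
Rohan: ends 11:30 at or before Ravi starts 13:45 → clear.
Priya: starts 14:40 before Ravi ends 15:05, and ends 15:10 after Ravi starts 13:45 → overlap.
Hannah: starts 16:20 at or after Ravi ends 15:05 → clear.
Aoife: starts 19:45 at or after Ravi ends 15:05 → clear.
Ravi overlaps Priya.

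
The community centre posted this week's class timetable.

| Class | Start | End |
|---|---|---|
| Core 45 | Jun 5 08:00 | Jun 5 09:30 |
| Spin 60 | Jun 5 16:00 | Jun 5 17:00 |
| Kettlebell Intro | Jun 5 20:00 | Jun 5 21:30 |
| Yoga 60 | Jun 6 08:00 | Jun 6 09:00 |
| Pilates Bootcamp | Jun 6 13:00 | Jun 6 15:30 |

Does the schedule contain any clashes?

Two intervals overlap when each starts before the other ends.
Sorted by start: Core 45, Spin 60, Kettlebell Intro, Yoga 60, Pilates Bootcamp.
Spin 60 starts after Core 45 ends, so nothing later overlaps Core 45 either.
Kettlebell Intro starts after Spin 60 ends, so nothing later overlaps Spin 60 either.
Yoga 60 starts after Kettlebell Intro ends, so nothing later overlaps Kettlebell Intro either.
Pilates Bootcamp starts after Yoga 60 ends.
Every pair is clear; the schedule has no overlaps.

No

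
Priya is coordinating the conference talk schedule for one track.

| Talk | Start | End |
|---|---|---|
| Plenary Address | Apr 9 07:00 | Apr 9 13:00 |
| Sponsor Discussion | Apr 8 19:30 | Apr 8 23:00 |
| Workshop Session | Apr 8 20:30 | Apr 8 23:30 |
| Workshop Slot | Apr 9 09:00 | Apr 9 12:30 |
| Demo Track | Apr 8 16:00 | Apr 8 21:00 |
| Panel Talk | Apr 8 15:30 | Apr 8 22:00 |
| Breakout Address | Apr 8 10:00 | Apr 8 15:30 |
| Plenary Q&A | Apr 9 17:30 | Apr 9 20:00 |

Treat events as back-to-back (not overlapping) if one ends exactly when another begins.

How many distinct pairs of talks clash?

Sorted by start: Breakout Address, Panel Talk, Demo Track, Sponsor Discussion, Workshop Session, Plenary Address, Workshop Slot, Plenary Q&A.
Panel Talk starts exactly when Breakout Address ends (back-to-back, no overlap); Breakout Address is clear from here.
Demo Track starts before Panel Talk ends → Panel Talk and Demo Track overlap.
Sponsor Discussion starts before Panel Talk ends → Panel Talk and Sponsor Discussion overlap.
Workshop Session starts before Panel Talk ends → Panel Talk and Workshop Session overlap.
Plenary Address starts after Panel Talk ends; Panel Talk is clear from here.
Sponsor Discussion starts before Demo Track ends → Demo Track and Sponsor Discussion overlap.
Workshop Session starts before Demo Track ends → Demo Track and Workshop Session overlap.
Plenary Address starts after Demo Track ends; Demo Track is clear from here.
Workshop Session starts before Sponsor Discussion ends → Sponsor Discussion and Workshop Session overlap.
Plenary Address starts after Sponsor Discussion ends; Sponsor Discussion is clear from here.
Plenary Address starts after Workshop Session ends; Workshop Session is clear from here.
Workshop Slot starts before Plenary Address ends → Plenary Address and Workshop Slot overlap.
Plenary Q&A starts after Plenary Address ends.
Plenary Q&A starts after Workshop Slot ends.
Overlapping pairs: Demo Track & Panel Talk, Demo Track & Sponsor Discussion, Demo Track & Workshop Session, Panel Talk & Sponsor Discussion, Panel Talk & Workshop Session, Plenary Address & Workshop Slot, Sponsor Discussion & Workshop Session — 7 in total.

7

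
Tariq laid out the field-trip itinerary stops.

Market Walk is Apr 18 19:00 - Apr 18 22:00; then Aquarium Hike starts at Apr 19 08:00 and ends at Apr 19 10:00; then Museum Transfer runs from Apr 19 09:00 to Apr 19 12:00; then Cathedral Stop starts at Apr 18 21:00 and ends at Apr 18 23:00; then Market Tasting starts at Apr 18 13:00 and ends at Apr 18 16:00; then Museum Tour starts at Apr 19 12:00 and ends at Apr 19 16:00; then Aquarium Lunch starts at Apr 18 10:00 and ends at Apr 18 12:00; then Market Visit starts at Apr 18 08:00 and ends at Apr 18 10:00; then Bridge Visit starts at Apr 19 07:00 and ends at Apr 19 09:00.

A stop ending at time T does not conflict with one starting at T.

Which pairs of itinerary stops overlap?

Two intervals overlap when each starts before the other ends.
Sorted by start: Market Visit, Aquarium Lunch, Market Tasting, Market Walk, Cathedral Stop, Bridge Visit, Aquarium Hike, Museum Transfer, Museum Tour.
Aquarium Lunch starts exactly when Market Visit ends (back-to-back, no overlap), so Market Visit has no further overlaps.
Market Tasting starts after Aquarium Lunch ends, so Aquarium Lunch has no further overlaps.
Market Walk starts after Market Tasting ends, so Market Tasting has no further overlaps.
Cathedral Stop starts before Market Walk ends → Market Walk and Cathedral Stop overlap.
Bridge Visit starts after Market Walk ends, so Market Walk has no further overlaps.
Bridge Visit starts after Cathedral Stop ends, so Cathedral Stop has no further overlaps.
Aquarium Hike starts before Bridge Visit ends → Bridge Visit and Aquarium Hike overlap.
Museum Transfer starts exactly when Bridge Visit ends (back-to-back, no overlap), so Bridge Visit has no further overlaps.
Museum Transfer starts before Aquarium Hike ends → Aquarium Hike and Museum Transfer overlap.
Museum Tour starts after Aquarium Hike ends.
Museum Tour starts exactly when Museum Transfer ends (back-to-back, no overlap).

Aquarium Hike & Bridge Visit, Aquarium Hike & Museum Transfer, Cathedral Stop & Market Walk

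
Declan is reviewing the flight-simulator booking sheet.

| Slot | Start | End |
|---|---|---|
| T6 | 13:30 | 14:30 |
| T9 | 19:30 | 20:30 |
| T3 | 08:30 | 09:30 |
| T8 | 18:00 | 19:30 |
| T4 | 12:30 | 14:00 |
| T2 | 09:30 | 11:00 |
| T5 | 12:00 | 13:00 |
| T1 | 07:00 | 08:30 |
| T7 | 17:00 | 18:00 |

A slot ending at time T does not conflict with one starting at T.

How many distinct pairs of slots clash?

Check each pair: they overlap iff neither finishes before the other starts.
Sorted by start: T1, T3, T2, T5, T4, T6, T7, T8, T9.
T3 starts exactly when T1 ends (back-to-back, no overlap), so nothing later overlaps T1 either.
T2 starts exactly when T3 ends (back-to-back, no overlap), so nothing later overlaps T3 either.
T5 starts after T2 ends, so nothing later overlaps T2 either.
T4 starts before T5 ends → T5 and T4 overlap.
T6 starts after T5 ends, so nothing later overlaps T5 either.
T6 starts before T4 ends → T4 and T6 overlap.
T7 starts after T4 ends, so nothing later overlaps T4 either.
T7 starts after T6 ends, so nothing later overlaps T6 either.
T8 starts exactly when T7 ends (back-to-back, no overlap), so nothing later overlaps T7 either.
T9 starts exactly when T8 ends (back-to-back, no overlap).
Overlapping pairs: T4 & T5, T4 & T6 — 2 in total.

2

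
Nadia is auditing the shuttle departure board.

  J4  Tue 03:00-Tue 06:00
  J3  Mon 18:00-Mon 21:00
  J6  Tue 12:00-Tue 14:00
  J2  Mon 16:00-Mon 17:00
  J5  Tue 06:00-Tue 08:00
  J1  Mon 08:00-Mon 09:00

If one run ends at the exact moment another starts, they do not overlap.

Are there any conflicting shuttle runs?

Sorted by start: J1, J2, J3, J4, J5, J6.
J2 starts after J1 ends; J1 is clear from here.
J3 starts after J2 ends; J2 is clear from here.
J4 starts after J3 ends; J3 is clear from here.
J5 starts exactly when J4 ends (back-to-back, no overlap); J4 is clear from here.
J6 starts after J5 ends.
Every pair is clear; the schedule has no overlaps.

No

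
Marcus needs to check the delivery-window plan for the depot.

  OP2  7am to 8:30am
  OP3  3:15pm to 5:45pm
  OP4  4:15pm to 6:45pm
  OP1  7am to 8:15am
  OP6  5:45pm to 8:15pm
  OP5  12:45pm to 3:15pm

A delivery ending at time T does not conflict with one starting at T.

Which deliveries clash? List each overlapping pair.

Sorted by start: OP1, OP2, OP5, OP3, OP4, OP6.
OP2 starts before OP1 ends → OP1 and OP2 overlap.
OP5 starts after OP1 ends, so nothing later overlaps OP1 either.
OP5 starts after OP2 ends, so nothing later overlaps OP2 either.
OP3 starts exactly when OP5 ends (back-to-back, no overlap), so nothing later overlaps OP5 either.
OP4 starts before OP3 ends → OP3 and OP4 overlap.
OP6 starts exactly when OP3 ends (back-to-back, no overlap).
OP6 starts before OP4 ends → OP4 and OP6 overlap.

OP1 & OP2, OP3 & OP4, OP4 & OP6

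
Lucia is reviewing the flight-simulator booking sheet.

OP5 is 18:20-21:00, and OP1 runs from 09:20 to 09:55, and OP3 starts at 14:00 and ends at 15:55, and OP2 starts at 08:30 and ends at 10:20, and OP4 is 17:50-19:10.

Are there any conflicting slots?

Yes

Sorted by start: OP2, OP1, OP3, OP4, OP5.
OP1 starts before OP2 ends → OP2 and OP1 overlap.
That's a conflict, so the schedule is not conflict-free.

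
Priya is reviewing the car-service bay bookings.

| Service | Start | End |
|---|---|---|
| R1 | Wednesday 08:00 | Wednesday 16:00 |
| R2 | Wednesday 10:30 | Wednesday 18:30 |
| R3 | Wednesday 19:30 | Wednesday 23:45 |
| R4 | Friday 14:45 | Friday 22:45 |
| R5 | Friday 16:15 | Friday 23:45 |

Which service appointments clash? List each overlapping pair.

R1 & R2, R4 & R5

Sorted by start: R1, R2, R3, R4, R5.
R2 starts before R1 ends → R1 and R2 overlap.
R3 starts after R1 ends, so nothing later overlaps R1 either.
R3 starts after R2 ends, so nothing later overlaps R2 either.
R4 starts after R3 ends, so nothing later overlaps R3 either.
R5 starts before R4 ends → R4 and R5 overlap.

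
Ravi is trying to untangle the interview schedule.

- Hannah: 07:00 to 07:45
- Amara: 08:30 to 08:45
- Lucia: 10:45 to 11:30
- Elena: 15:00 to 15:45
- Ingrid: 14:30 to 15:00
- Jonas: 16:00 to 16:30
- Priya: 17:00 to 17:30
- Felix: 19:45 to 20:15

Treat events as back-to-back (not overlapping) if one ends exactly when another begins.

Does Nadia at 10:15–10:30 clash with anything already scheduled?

Hannah: ends 07:45 at or before Nadia starts 10:15 → clear.
Amara: ends 08:45 at or before Nadia starts 10:15 → clear.
Lucia: starts 10:45 at or after Nadia ends 10:30 → clear.
Ingrid: starts 14:30 at or after Nadia ends 10:30 → clear.
Elena: starts 15:00 at or after Nadia ends 10:30 → clear.
Jonas: starts 16:00 at or after Nadia ends 10:30 → clear.
Priya: starts 17:00 at or after Nadia ends 10:30 → clear.
Felix: starts 19:45 at or after Nadia ends 10:30 → clear.

No — it doesn't clash with anything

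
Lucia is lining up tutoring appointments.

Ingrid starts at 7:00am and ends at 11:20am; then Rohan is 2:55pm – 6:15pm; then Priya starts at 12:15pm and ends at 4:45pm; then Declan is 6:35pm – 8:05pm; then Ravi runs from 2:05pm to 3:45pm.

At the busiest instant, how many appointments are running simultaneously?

Sort all start/end points and keep a running count:
7:00am start Ingrid → 1
11:20am end Ingrid → 0
12:15pm start Priya → 1
2:05pm start Ravi → 2
2:55pm start Rohan → 3
3:45pm end Ravi → 2
4:45pm end Priya → 1
6:15pm end Rohan → 0
6:35pm start Declan → 1
8:05pm end Declan → 0
Peak is 3, at 2:55pm (Priya, Ravi, Rohan).

3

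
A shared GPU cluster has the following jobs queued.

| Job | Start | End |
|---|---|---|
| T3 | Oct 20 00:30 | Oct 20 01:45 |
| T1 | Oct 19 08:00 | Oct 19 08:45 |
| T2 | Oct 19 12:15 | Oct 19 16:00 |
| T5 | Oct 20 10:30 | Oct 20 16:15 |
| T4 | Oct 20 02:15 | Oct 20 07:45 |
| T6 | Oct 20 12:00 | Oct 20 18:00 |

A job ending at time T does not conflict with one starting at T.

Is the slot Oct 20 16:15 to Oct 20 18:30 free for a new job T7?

No — it overlaps T6

T1: ends Oct 19 08:45 at or before T7 starts Oct 20 16:15 → clear.
T2: ends Oct 19 16:00 at or before T7 starts Oct 20 16:15 → clear.
T3: ends Oct 20 01:45 at or before T7 starts Oct 20 16:15 → clear.
T4: ends Oct 20 07:45 at or before T7 starts Oct 20 16:15 → clear.
T5: ends Oct 20 16:15 at or before T7 starts Oct 20 16:15 → clear.
T6: starts Oct 20 12:00 before T7 ends Oct 20 18:30, and ends Oct 20 18:00 after T7 starts Oct 20 16:15 → overlap.
T7 overlaps T6.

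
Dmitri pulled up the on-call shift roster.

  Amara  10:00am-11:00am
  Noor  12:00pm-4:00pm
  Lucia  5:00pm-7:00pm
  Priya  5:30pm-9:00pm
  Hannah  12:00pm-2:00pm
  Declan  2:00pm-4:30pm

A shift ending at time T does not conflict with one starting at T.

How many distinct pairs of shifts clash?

Two intervals overlap when each starts before the other ends.
Sorted by start: Amara, Noor, Hannah, Declan, Lucia, Priya.
Noor starts after Amara ends, so Amara has no further overlaps.
Hannah starts before Noor ends → Noor and Hannah overlap.
Declan starts before Noor ends → Noor and Declan overlap.
Lucia starts after Noor ends, so Noor has no further overlaps.
Declan starts exactly when Hannah ends (back-to-back, no overlap), so Hannah has no further overlaps.
Lucia starts after Declan ends, so Declan has no further overlaps.
Priya starts before Lucia ends → Lucia and Priya overlap.
Overlapping pairs: Declan & Noor, Hannah & Noor, Lucia & Priya — 3 in total.

3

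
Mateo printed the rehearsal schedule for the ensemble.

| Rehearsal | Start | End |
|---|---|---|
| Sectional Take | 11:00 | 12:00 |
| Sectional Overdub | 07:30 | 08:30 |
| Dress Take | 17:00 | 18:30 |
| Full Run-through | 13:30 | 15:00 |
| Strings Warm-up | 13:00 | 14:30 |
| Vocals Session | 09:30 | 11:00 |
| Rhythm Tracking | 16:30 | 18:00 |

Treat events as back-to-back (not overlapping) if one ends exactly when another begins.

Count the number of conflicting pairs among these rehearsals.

2

Sorted by start: Sectional Overdub, Vocals Session, Sectional Take, Strings Warm-up, Full Run-through, Rhythm Tracking, Dress Take.
Vocals Session starts after Sectional Overdub ends — done with Sectional Overdub.
Sectional Take starts exactly when Vocals Session ends (back-to-back, no overlap) — done with Vocals Session.
Strings Warm-up starts after Sectional Take ends — done with Sectional Take.
Full Run-through starts before Strings Warm-up ends → Strings Warm-up and Full Run-through overlap.
Rhythm Tracking starts after Strings Warm-up ends — done with Strings Warm-up.
Rhythm Tracking starts after Full Run-through ends — done with Full Run-through.
Dress Take starts before Rhythm Tracking ends → Rhythm Tracking and Dress Take overlap.
Overlapping pairs: Dress Take & Rhythm Tracking, Full Run-through & Strings Warm-up — 2 in total.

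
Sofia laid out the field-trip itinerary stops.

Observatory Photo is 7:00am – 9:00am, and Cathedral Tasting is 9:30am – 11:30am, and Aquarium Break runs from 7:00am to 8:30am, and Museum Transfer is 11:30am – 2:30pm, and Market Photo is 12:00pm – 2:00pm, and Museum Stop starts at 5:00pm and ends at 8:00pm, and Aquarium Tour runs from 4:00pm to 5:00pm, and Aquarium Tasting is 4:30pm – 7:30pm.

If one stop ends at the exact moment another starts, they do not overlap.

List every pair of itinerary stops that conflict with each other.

Sorted by start: Observatory Photo, Aquarium Break, Cathedral Tasting, Museum Transfer, Market Photo, Aquarium Tour, Aquarium Tasting, Museum Stop.
Aquarium Break starts before Observatory Photo ends → Observatory Photo and Aquarium Break overlap.
Cathedral Tasting starts after Observatory Photo ends; Observatory Photo is clear from here.
Cathedral Tasting starts after Aquarium Break ends; Aquarium Break is clear from here.
Museum Transfer starts exactly when Cathedral Tasting ends (back-to-back, no overlap); Cathedral Tasting is clear from here.
Market Photo starts before Museum Transfer ends → Museum Transfer and Market Photo overlap.
Aquarium Tour starts after Museum Transfer ends; Museum Transfer is clear from here.
Aquarium Tour starts after Market Photo ends; Market Photo is clear from here.
Aquarium Tasting starts before Aquarium Tour ends → Aquarium Tour and Aquarium Tasting overlap.
Museum Stop starts exactly when Aquarium Tour ends (back-to-back, no overlap).
Museum Stop starts before Aquarium Tasting ends → Aquarium Tasting and Museum Stop overlap.

Aquarium Break & Observatory Photo, Aquarium Tasting & Aquarium Tour, Aquarium Tasting & Museum Stop, Market Photo & Museum Transfer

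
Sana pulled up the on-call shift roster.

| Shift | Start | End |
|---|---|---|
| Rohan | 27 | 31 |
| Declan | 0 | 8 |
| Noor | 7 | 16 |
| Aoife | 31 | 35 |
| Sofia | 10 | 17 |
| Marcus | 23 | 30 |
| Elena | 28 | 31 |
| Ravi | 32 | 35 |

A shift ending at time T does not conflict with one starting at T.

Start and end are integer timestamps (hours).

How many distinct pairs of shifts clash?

6

Sorted by start: Declan, Noor, Sofia, Marcus, Rohan, Elena, Aoife, Ravi.
Noor starts before Declan ends → Declan and Noor overlap.
Sofia starts after Declan ends — done with Declan.
Sofia starts before Noor ends → Noor and Sofia overlap.
Marcus starts after Noor ends — done with Noor.
Marcus starts after Sofia ends — done with Sofia.
Rohan starts before Marcus ends → Marcus and Rohan overlap.
Elena starts before Marcus ends → Marcus and Elena overlap.
Aoife starts after Marcus ends — done with Marcus.
Elena starts before Rohan ends → Rohan and Elena overlap.
Aoife starts exactly when Rohan ends (back-to-back, no overlap) — done with Rohan.
Aoife starts exactly when Elena ends (back-to-back, no overlap) — done with Elena.
Ravi starts before Aoife ends → Aoife and Ravi overlap.
Overlapping pairs: Aoife & Ravi, Declan & Noor, Elena & Marcus, Elena & Rohan, Marcus & Rohan, Noor & Sofia — 6 in total.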